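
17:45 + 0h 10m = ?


17:55

Start: 1065 minutes from midnight
Add: 10 minutes
Total: 1075 minutes
Hours: 1075 ÷ 60 = 17 remainder 55


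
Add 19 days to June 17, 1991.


July 6, 1991

Start: June 17, 1991
Add 19 days
June 17 → July 1: 30 - 17 + 1 = 14 days (19 - 14 = 5 left)
July 1 + 5 = July 6, 1991


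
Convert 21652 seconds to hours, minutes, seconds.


Hours: 21652 ÷ 3600 = 6 remainder 52
Minutes: 52 ÷ 60 = 0 remainder 52
Seconds: 52

6h 0m 52s


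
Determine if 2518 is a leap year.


No

Rules: divisible by 4 AND (not by 100 OR by 400)
2518 ÷ 4 = 629 remainder 2 → not divisible by 4
Not divisible by 4 → not a leap year


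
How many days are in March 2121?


31 days

Month: March (month 3)
March has 31 days


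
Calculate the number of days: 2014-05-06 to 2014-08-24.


From May 6, 2014 to August 24, 2014
Rest of May 2014: 31 - 6 = 25
Full months: June 30, July 31
Days into August 2014: 24
Total = 25 + 30 + 31 + 24 = 110 days

110 days


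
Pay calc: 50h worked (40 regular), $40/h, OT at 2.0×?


Regular: 40h × $40 = $1600.00
Overtime: 50 - 40 = 10h
OT pay: 10h × $40 × 2.0 = $800.00
Total = $1600.00 + $800.00 = $2400.00

$2400.00


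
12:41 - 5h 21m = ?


07:20

Start: 761 minutes from midnight
Subtract: 321 minutes
Remaining: 761 - 321 = 440
Hours: 7, Minutes: 20


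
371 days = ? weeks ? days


53 weeks 0 days

Weeks: 371 ÷ 7 = 53 remainder 0


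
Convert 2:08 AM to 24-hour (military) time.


02:08

Input: 2:08 AM
AM hour stays: 2


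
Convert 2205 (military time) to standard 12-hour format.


10:05 PM

Hour: 22
22 - 12 = 10 → PM


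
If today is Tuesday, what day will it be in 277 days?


Saturday

Start: Tuesday (index 1)
(1 + 277) mod 7
= 278 mod 7
= 5
Index 5 → Saturday


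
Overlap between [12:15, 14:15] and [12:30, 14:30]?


Meeting A: 735-855 (in minutes from midnight)
Meeting B: 750-870
Overlap start = max(735, 750) = 750
Overlap end = min(855, 870) = 855
Overlap = max(0, 855 - 750) = 105 min

105 minutes


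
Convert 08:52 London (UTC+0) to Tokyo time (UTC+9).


17:52

Time difference = UTC+9 - UTC+0 = +9 hours
New hour = (8 + 9) mod 24
= 17 mod 24 = 17
Minutes unchanged → 17:52


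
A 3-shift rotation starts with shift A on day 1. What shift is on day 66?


Shift C

Shifts: A, B, C
Start: A (index 0)
Day 66: (0 + 66 - 1) mod 3
= 65 mod 3
= 2
Index 2 → shift C


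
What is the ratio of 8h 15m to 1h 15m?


Duration 1: 495 minutes
Duration 2: 75 minutes
Ratio = 495:75
GCD = 15
Simplified = 33:5
As a decimal: 33/5 = 6.60

33:5 (6.60)


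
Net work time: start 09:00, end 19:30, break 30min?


Total time = (19×60+30) - (9×60+0)
= 1170 - 540 = 630 min
Minus break: 630 - 30 = 600 min
= 10h 0m

10h 0m (600 minutes)


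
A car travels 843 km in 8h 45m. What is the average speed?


96.3 km/h

Distance: 843 km
Time: 8h 45m = 525 min = 525/60 = 35/4 hours
Speed = 843 ÷ (35/4) = 843 × 4 / 35 = 3372/35 ≈ 96.3 km/h


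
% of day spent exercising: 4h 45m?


Time: 285 minutes
Day: 1440 minutes
Percentage = (285/1440) × 100 ≈ 19.8%

19.8%


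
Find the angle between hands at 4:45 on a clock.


127.5°

Hour hand = 4×30 + 45×0.5 = 142.5°
Minute hand = 45×6 = 270°
Difference = |142.5 - 270| = 127.5°


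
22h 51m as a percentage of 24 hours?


0.9521 (95.21%)

Total minutes: 22×60 + 51 = 1371
Day = 24×60 = 1440 minutes
Fraction = 1371/1440 ≈ 0.9521
As a percentage: 1371/1440 × 100 ≈ 95.21%


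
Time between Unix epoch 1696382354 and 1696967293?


Difference = 1696967293 - 1696382354 = 584939 seconds
In hours: 584939 / 3600 ≈ 162.5
In days: 584939 / 86400 ≈ 6.77

584939 seconds (162.5 hours / 6.77 days)


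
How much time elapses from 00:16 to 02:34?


End time in minutes: 2×60 + 34 = 154
Start time in minutes: 0×60 + 16 = 16
Difference = 154 - 16 = 138 minutes
= 2 hours 18 minutes

2h 18m


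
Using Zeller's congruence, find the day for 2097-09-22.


Sunday

Zeller's congruence:
q=22, m=9, k=97, j=20
h = (22 + ⌊13×10/5⌋ + 97 + ⌊97/4⌋ + ⌊20/4⌋ - 2×20) mod 7
= (22 + 26 + 97 + 24 + 5 - 40) mod 7
= 134 mod 7 = 1
h=1 → Sunday


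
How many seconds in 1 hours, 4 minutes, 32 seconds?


3872 seconds

Hours: 1 × 3600 = 3600
Minutes: 4 × 60 = 240
Seconds: 32
Total = 3600 + 240 + 32 = 3872


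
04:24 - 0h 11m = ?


Start: 264 minutes from midnight
Subtract: 11 minutes
Remaining: 264 - 11 = 253
Hours: 4, Minutes: 13

04:13


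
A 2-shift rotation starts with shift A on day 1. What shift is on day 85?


Shifts: A, B
Start: A (index 0)
Day 85: (0 + 85 - 1) mod 2
= 84 mod 2
= 0
Index 0 → shift A

Shift A


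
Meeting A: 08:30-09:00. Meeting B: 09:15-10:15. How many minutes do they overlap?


0 minutes

Meeting A: 510-540 (in minutes from midnight)
Meeting B: 555-615
Overlap start = max(510, 555) = 555
Overlap end = min(540, 615) = 540
Overlap = max(0, 540 - 555) = 0 min


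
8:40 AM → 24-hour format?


08:40

Input: 8:40 AM
AM hour stays: 8


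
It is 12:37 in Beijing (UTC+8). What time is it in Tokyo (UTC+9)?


13:37

Time difference = UTC+9 - UTC+8 = +1 hours
New hour = (12 + 1) mod 24
= 13 mod 24 = 13
Minutes unchanged → 13:37


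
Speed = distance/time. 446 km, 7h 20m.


60.8 km/h

Distance: 446 km
Time: 7h 20m = 440 min = 440/60 = 22/3 hours
Speed = 446 ÷ (22/3) = 446 × 3 / 22 = 1338/22 ≈ 60.8 km/h


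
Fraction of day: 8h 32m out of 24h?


Total minutes: 8×60 + 32 = 512
Day = 24×60 = 1440 minutes
Fraction = 512/1440 ≈ 0.3556
As a percentage: 512/1440 × 100 ≈ 35.56%

0.3556 (35.56%)


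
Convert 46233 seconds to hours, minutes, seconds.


12h 50m 33s

Hours: 46233 ÷ 3600 = 12 remainder 3033
Minutes: 3033 ÷ 60 = 50 remainder 33
Seconds: 33


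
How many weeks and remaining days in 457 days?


65 weeks 2 days

Weeks: 457 ÷ 7 = 65 remainder 2


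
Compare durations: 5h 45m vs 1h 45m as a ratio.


Duration 1: 345 minutes
Duration 2: 105 minutes
Ratio = 345:105
GCD = 15
Simplified = 23:7
As a decimal: 23/7 ≈ 3.29

23:7 (3.29)


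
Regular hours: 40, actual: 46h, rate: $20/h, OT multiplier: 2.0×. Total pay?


$1040.00

Regular: 40h × $20 = $800.00
Overtime: 46 - 40 = 6h
OT pay: 6h × $20 × 2.0 = $240.00
Total = $800.00 + $240.00 = $1040.00


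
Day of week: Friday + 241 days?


Start: Friday (index 4)
(4 + 241) mod 7
= 245 mod 7
= 0
Index 0 → Monday

Monday


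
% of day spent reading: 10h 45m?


44.8%

Time: 645 minutes
Day: 1440 minutes
Percentage = (645/1440) × 100 ≈ 44.8%


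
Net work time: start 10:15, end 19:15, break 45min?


8h 15m (495 minutes)

Total time = (19×60+15) - (10×60+15)
= 1155 - 615 = 540 min
Minus break: 540 - 45 = 495 min
= 8h 15m


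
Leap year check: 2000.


Rules: divisible by 4 AND (not by 100 OR by 400)
2000 ÷ 4 = 500 exactly → divisible by 4
2000 ÷ 100 = 20 exactly → divisible by 100
2000 ÷ 400 = 5 exactly → divisible by 400
Divisible by 400 → leap year

Yes


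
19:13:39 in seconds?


Hours: 19 × 3600 = 68400
Minutes: 13 × 60 = 780
Seconds: 39
Total = 68400 + 780 + 39 = 69219

69219 seconds


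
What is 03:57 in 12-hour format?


Hour: 3
3 < 12 → AM

3:57 AM


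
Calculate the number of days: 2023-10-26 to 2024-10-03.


343 days

From October 26, 2023 to October 3, 2024
Rest of October 2023: 31 - 26 = 5
Full months: November 30, December 31, January 31, February 2024 29, March 31, April 30, May 31, June 30, July 31, August 31, September 30
Days into October 2024: 3
Total = 5 + 30 + 31 + 31 + 29 + 31 + 30 + 31 + 30 + 31 + 31 + 30 + 3 = 343 days


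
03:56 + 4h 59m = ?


Start: 236 minutes from midnight
Add: 299 minutes
Total: 535 minutes
Hours: 535 ÷ 60 = 8 remainder 55

08:55


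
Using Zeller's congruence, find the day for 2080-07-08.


Zeller's congruence:
q=8, m=7, k=80, j=20
h = (8 + ⌊13×8/5⌋ + 80 + ⌊80/4⌋ + ⌊20/4⌋ - 2×20) mod 7
= (8 + 20 + 80 + 20 + 5 - 40) mod 7
= 93 mod 7 = 2
h=2 → Monday

Monday


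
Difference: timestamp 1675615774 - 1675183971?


Difference = 1675615774 - 1675183971 = 431803 seconds
In hours: 431803 / 3600 ≈ 119.9
In days: 431803 / 86400 ≈ 5.00

431803 seconds (119.9 hours / 5.00 days)


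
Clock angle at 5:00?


150.0°

Hour hand = 5×30 + 0×0.5 = 150.0°
Minute hand = 0×6 = 0°
Difference = |150.0 - 0| = 150.0°


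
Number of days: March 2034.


31 days

Month: March (month 3)
March has 31 days


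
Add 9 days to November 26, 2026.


December 5, 2026

Start: November 26, 2026
Add 9 days
November 26 → December 1: 30 - 26 + 1 = 5 days (9 - 5 = 4 left)
December 1 + 4 = December 5, 2026


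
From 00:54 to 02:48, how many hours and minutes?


End time in minutes: 2×60 + 48 = 168
Start time in minutes: 0×60 + 54 = 54
Difference = 168 - 54 = 114 minutes
= 1 hours 54 minutes

1h 54m


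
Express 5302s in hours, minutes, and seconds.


1h 28m 22s

Hours: 5302 ÷ 3600 = 1 remainder 1702
Minutes: 1702 ÷ 60 = 28 remainder 22
Seconds: 22


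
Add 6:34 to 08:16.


Start: 496 minutes from midnight
Add: 394 minutes
Total: 890 minutes
Hours: 890 ÷ 60 = 14 remainder 50

14:50


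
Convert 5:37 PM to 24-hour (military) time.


Input: 5:37 PM
PM: 5 + 12 = 17

17:37


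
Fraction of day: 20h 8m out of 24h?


0.8389 (83.89%)

Total minutes: 20×60 + 8 = 1208
Day = 24×60 = 1440 minutes
Fraction = 1208/1440 ≈ 0.8389
As a percentage: 1208/1440 × 100 ≈ 83.89%


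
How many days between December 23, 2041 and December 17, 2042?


359 days

From December 23, 2041 to December 17, 2042
Rest of December 2041: 31 - 23 = 8
Full months: January 31, February 2042 28, March 31, April 30, May 31, June 30, July 31, August 31, September 30, October 31, November 30
Days into December 2042: 17
Total = 8 + 31 + 28 + 31 + 30 + 31 + 30 + 31 + 31 + 30 + 31 + 30 + 17 = 359 days


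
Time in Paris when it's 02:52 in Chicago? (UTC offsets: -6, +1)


09:52

Time difference = UTC+1 - UTC-6 = +7 hours
New hour = (2 + 7) mod 24
= 9 mod 24 = 9
Minutes unchanged → 09:52


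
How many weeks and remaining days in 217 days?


31 weeks 0 days

Weeks: 217 ÷ 7 = 31 remainder 0


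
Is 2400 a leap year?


Rules: divisible by 4 AND (not by 100 OR by 400)
2400 ÷ 4 = 600 exactly → divisible by 4
2400 ÷ 100 = 24 exactly → divisible by 100
2400 ÷ 400 = 6 exactly → divisible by 400
Divisible by 400 → leap year

Yes


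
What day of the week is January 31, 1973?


Zeller's congruence:
q=31, m=13, k=72, j=19
h = (31 + ⌊13×14/5⌋ + 72 + ⌊72/4⌋ + ⌊19/4⌋ - 2×19) mod 7
= (31 + 36 + 72 + 18 + 4 - 38) mod 7
= 123 mod 7 = 4
h=4 → Wednesday

Wednesday


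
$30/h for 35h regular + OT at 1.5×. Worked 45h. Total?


$1500.00

Regular: 35h × $30 = $1050.00
Overtime: 45 - 35 = 10h
OT pay: 10h × $30 × 1.5 = $450.00
Total = $1050.00 + $450.00 = $1500.00


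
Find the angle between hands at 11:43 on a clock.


93.5°

Hour hand = 11×30 + 43×0.5 = 351.5°
Minute hand = 43×6 = 258°
Difference = |351.5 - 258| = 93.5°


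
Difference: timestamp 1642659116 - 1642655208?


Difference = 1642659116 - 1642655208 = 3908 seconds
In hours: 3908 / 3600 ≈ 1.1
In days: 3908 / 86400 ≈ 0.05

3908 seconds (1.1 hours / 0.05 days)


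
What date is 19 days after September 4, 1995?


September 23, 1995

Start: September 4, 1995
Add 19 days
September 4 + 19 = September 23, 1995


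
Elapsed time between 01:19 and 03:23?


2h 4m

End time in minutes: 3×60 + 23 = 203
Start time in minutes: 1×60 + 19 = 79
Difference = 203 - 79 = 124 minutes
= 2 hours 4 minutes


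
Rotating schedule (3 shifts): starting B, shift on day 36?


Shift A

Shifts: A, B, C
Start: B (index 1)
Day 36: (1 + 36 - 1) mod 3
= 36 mod 3
= 0
Index 0 → shift A


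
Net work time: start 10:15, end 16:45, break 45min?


5h 45m (345 minutes)

Total time = (16×60+45) - (10×60+15)
= 1005 - 615 = 390 min
Minus break: 390 - 45 = 345 min
= 5h 45m


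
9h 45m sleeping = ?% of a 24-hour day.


Time: 585 minutes
Day: 1440 minutes
Percentage = (585/1440) × 100 ≈ 40.6%

40.6%


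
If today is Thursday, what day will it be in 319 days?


Start: Thursday (index 3)
(3 + 319) mod 7
= 322 mod 7
= 0
Index 0 → Monday

Monday


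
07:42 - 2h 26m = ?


Start: 462 minutes from midnight
Subtract: 146 minutes
Remaining: 462 - 146 = 316
Hours: 5, Minutes: 16

05:16


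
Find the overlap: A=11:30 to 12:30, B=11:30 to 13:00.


Meeting A: 690-750 (in minutes from midnight)
Meeting B: 690-780
Overlap start = max(690, 690) = 690
Overlap end = min(750, 780) = 750
Overlap = max(0, 750 - 690) = 60 min

60 minutes


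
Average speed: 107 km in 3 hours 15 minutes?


32.9 km/h

Distance: 107 km
Time: 3h 15m = 195 min = 195/60 = 13/4 hours
Speed = 107 ÷ (13/4) = 107 × 4 / 13 = 428/13 ≈ 32.9 km/h


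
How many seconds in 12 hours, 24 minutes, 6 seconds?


44646 seconds

Hours: 12 × 3600 = 43200
Minutes: 24 × 60 = 1440
Seconds: 6
Total = 43200 + 1440 + 6 = 44646


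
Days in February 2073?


28 days

Month: February (month 2)
February: 28 or 29 (leap year)
2073 leap year? No


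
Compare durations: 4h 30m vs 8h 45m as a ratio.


18:35 (0.51)

Duration 1: 270 minutes
Duration 2: 525 minutes
Ratio = 270:525
GCD = 15
Simplified = 18:35
As a decimal: 18/35 ≈ 0.51


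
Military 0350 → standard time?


Hour: 3
3 < 12 → AM

3:50 AM


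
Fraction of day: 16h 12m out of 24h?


0.6750 (67.50%)

Total minutes: 16×60 + 12 = 972
Day = 24×60 = 1440 minutes
Fraction = 972/1440 = 0.6750
As a percentage: 972/1440 × 100 = 67.50%


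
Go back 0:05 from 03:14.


03:09

Start: 194 minutes from midnight
Subtract: 5 minutes
Remaining: 194 - 5 = 189
Hours: 3, Minutes: 9


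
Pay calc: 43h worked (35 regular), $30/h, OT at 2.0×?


$1530.00

Regular: 35h × $30 = $1050.00
Overtime: 43 - 35 = 8h
OT pay: 8h × $30 × 2.0 = $480.00
Total = $1050.00 + $480.00 = $1530.00


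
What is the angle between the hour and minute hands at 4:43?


116.5°

Hour hand = 4×30 + 43×0.5 = 141.5°
Minute hand = 43×6 = 258°
Difference = |141.5 - 258| = 116.5°


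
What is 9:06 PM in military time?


21:06

Input: 9:06 PM
PM: 9 + 12 = 21


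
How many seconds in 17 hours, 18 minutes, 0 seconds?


Hours: 17 × 3600 = 61200
Minutes: 18 × 60 = 1080
Seconds: 0
Total = 61200 + 1080 + 0 = 62280

62280 seconds


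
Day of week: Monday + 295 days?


Start: Monday (index 0)
(0 + 295) mod 7
= 295 mod 7
= 1
Index 1 → Tuesday

Tuesday


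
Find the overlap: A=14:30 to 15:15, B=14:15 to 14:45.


15 minutes

Meeting A: 870-915 (in minutes from midnight)
Meeting B: 855-885
Overlap start = max(870, 855) = 870
Overlap end = min(915, 885) = 885
Overlap = max(0, 885 - 870) = 15 min


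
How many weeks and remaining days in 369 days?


52 weeks 5 days

Weeks: 369 ÷ 7 = 52 remainder 5


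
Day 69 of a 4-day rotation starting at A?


Shift A

Shifts: A, B, C, D
Start: A (index 0)
Day 69: (0 + 69 - 1) mod 4
= 68 mod 4
= 0
Index 0 → shift A


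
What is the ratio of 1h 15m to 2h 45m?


5:11 (0.45)

Duration 1: 75 minutes
Duration 2: 165 minutes
Ratio = 75:165
GCD = 15
Simplified = 5:11
As a decimal: 5/11 ≈ 0.45


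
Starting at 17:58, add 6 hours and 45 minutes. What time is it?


00:43 (next day)

Start: 1078 minutes from midnight
Add: 405 minutes
Total: 1483 minutes
Hours: 1483 ÷ 60 = 24 remainder 43
24 ≥ 24 → 24 - 24 = 0 (next day)


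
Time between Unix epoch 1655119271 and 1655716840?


597569 seconds (166.0 hours / 6.92 days)

Difference = 1655716840 - 1655119271 = 597569 seconds
In hours: 597569 / 3600 ≈ 166.0
In days: 597569 / 86400 ≈ 6.92


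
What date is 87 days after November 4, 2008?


Start: November 4, 2008
Add 87 days
November 4 → December 1: 30 - 4 + 1 = 27 days (87 - 27 = 60 left)
December 1 → January 1: 31 - 1 + 1 = 31 days (60 - 31 = 29 left)
January 1 + 29 = January 30, 2009

January 30, 2009


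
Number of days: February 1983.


28 days

Month: February (month 2)
February: 28 or 29 (leap year)
1983 leap year? No


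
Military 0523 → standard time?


Hour: 5
5 < 12 → AM

5:23 AM


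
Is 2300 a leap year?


No

Rules: divisible by 4 AND (not by 100 OR by 400)
2300 ÷ 4 = 575 exactly → divisible by 4
2300 ÷ 100 = 23 exactly → divisible by 100
2300 ÷ 400 = 5 remainder 300 → not divisible by 400
Divisible by 100 but not by 400 → not a leap year


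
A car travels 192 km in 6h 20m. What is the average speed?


30.3 km/h

Distance: 192 km
Time: 6h 20m = 380 min = 380/60 = 19/3 hours
Speed = 192 ÷ (19/3) = 192 × 3 / 19 = 576/19 ≈ 30.3 km/h


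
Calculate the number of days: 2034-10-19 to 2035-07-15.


269 days

From October 19, 2034 to July 15, 2035
Rest of October 2034: 31 - 19 = 12
Full months: November 30, December 31, January 31, February 2035 28, March 31, April 30, May 31, June 30
Days into July 2035: 15
Total = 12 + 30 + 31 + 31 + 28 + 31 + 30 + 31 + 30 + 15 = 269 days


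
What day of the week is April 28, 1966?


Zeller's congruence:
q=28, m=4, k=66, j=19
h = (28 + ⌊13×5/5⌋ + 66 + ⌊66/4⌋ + ⌊19/4⌋ - 2×19) mod 7
= (28 + 13 + 66 + 16 + 4 - 38) mod 7
= 89 mod 7 = 5
h=5 → Thursday

Thursday


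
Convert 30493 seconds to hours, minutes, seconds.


Hours: 30493 ÷ 3600 = 8 remainder 1693
Minutes: 1693 ÷ 60 = 28 remainder 13
Seconds: 13

8h 28m 13s


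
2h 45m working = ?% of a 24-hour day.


11.5%

Time: 165 minutes
Day: 1440 minutes
Percentage = (165/1440) × 100 ≈ 11.5%


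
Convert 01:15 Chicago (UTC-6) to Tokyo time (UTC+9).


Time difference = UTC+9 - UTC-6 = +15 hours
New hour = (1 + 15) mod 24
= 16 mod 24 = 16
Minutes unchanged → 16:15

16:15


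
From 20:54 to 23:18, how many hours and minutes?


2h 24m

End time in minutes: 23×60 + 18 = 1398
Start time in minutes: 20×60 + 54 = 1254
Difference = 1398 - 1254 = 144 minutes
= 2 hours 24 minutes


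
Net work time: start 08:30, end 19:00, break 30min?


Total time = (19×60+0) - (8×60+30)
= 1140 - 510 = 630 min
Minus break: 630 - 30 = 600 min
= 10h 0m

10h 0m (600 minutes)


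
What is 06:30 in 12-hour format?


Hour: 6
6 < 12 → AM

6:30 AM


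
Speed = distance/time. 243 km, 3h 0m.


81.0 km/h

Distance: 243 km
Time: 3 hours
Speed = 243 / 3 = 81.0 km/h


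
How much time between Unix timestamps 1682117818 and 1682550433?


432615 seconds (120.2 hours / 5.01 days)

Difference = 1682550433 - 1682117818 = 432615 seconds
In hours: 432615 / 3600 ≈ 120.2
In days: 432615 / 86400 ≈ 5.01


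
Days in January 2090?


Month: January (month 1)
January has 31 days

31 days


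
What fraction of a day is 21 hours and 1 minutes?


Total minutes: 21×60 + 1 = 1261
Day = 24×60 = 1440 minutes
Fraction = 1261/1440 ≈ 0.8757
As a percentage: 1261/1440 × 100 ≈ 87.57%

0.8757 (87.57%)


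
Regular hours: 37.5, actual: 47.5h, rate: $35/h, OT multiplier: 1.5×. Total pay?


$1837.50

Regular: 37.5h × $35 = $1312.50
Overtime: 47.5 - 37.5 = 10.0h
OT pay: 10.0h × $35 × 1.5 = $525.00
Total = $1312.50 + $525.00 = $1837.50


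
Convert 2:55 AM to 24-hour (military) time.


02:55

Input: 2:55 AM
AM hour stays: 2


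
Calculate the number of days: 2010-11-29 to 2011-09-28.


From November 29, 2010 to September 28, 2011
Rest of November 2010: 30 - 29 = 1
Full months: December 31, January 31, February 2011 28, March 31, April 30, May 31, June 30, July 31, August 31
Days into September 2011: 28
Total = 1 + 31 + 31 + 28 + 31 + 30 + 31 + 30 + 31 + 31 + 28 = 303 days

303 days


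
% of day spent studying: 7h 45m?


Time: 465 minutes
Day: 1440 minutes
Percentage = (465/1440) × 100 ≈ 32.3%

32.3%


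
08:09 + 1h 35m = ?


Start: 489 minutes from midnight
Add: 95 minutes
Total: 584 minutes
Hours: 584 ÷ 60 = 9 remainder 44

09:44


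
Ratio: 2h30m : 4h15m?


10:17 (0.59)

Duration 1: 150 minutes
Duration 2: 255 minutes
Ratio = 150:255
GCD = 15
Simplified = 10:17
As a decimal: 10/17 ≈ 0.59


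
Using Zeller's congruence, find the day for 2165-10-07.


Monday

Zeller's congruence:
q=7, m=10, k=65, j=21
h = (7 + ⌊13×11/5⌋ + 65 + ⌊65/4⌋ + ⌊21/4⌋ - 2×21) mod 7
= (7 + 28 + 65 + 16 + 5 - 42) mod 7
= 79 mod 7 = 2
h=2 → Monday


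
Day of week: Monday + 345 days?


Wednesday

Start: Monday (index 0)
(0 + 345) mod 7
= 345 mod 7
= 2
Index 2 → Wednesday


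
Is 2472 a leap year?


Yes

Rules: divisible by 4 AND (not by 100 OR by 400)
2472 ÷ 4 = 618 exactly → divisible by 4
2472 ÷ 100 = 24 remainder 72 → not divisible by 100
Divisible by 4 but not by 100 → leap year


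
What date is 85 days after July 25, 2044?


Start: July 25, 2044
Add 85 days
July 25 → August 1: 31 - 25 + 1 = 7 days (85 - 7 = 78 left)
August 1 → September 1: 31 - 1 + 1 = 31 days (78 - 31 = 47 left)
September 1 → October 1: 30 - 1 + 1 = 30 days (47 - 30 = 17 left)
October 1 + 17 = October 18, 2044

October 18, 2044


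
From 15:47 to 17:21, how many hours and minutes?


1h 34m

End time in minutes: 17×60 + 21 = 1041
Start time in minutes: 15×60 + 47 = 947
Difference = 1041 - 947 = 94 minutes
= 1 hours 34 minutes


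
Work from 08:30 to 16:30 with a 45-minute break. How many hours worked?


Total time = (16×60+30) - (8×60+30)
= 990 - 510 = 480 min
Minus break: 480 - 45 = 435 min
= 7h 15m

7h 15m (435 minutes)


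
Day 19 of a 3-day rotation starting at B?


Shifts: A, B, C
Start: B (index 1)
Day 19: (1 + 19 - 1) mod 3
= 19 mod 3
= 1
Index 1 → shift B

Shift B


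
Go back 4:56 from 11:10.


06:14

Start: 670 minutes from midnight
Subtract: 296 minutes
Remaining: 670 - 296 = 374
Hours: 6, Minutes: 14


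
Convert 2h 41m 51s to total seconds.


9711 seconds

Hours: 2 × 3600 = 7200
Minutes: 41 × 60 = 2460
Seconds: 51
Total = 7200 + 2460 + 51 = 9711


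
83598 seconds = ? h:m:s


Hours: 83598 ÷ 3600 = 23 remainder 798
Minutes: 798 ÷ 60 = 13 remainder 18
Seconds: 18

23h 13m 18s


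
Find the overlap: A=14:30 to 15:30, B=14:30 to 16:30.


Meeting A: 870-930 (in minutes from midnight)
Meeting B: 870-990
Overlap start = max(870, 870) = 870
Overlap end = min(930, 990) = 930
Overlap = max(0, 930 - 870) = 60 min

60 minutes


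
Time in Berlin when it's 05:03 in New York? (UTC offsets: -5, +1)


Time difference = UTC+1 - UTC-5 = +6 hours
New hour = (5 + 6) mod 24
= 11 mod 24 = 11
Minutes unchanged → 11:03

11:03


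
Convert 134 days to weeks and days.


19 weeks 1 days

Weeks: 134 ÷ 7 = 19 remainder 1


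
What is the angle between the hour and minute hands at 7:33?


28.5°

Hour hand = 7×30 + 33×0.5 = 226.5°
Minute hand = 33×6 = 198°
Difference = |226.5 - 198| = 28.5°


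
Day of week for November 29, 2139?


Zeller's congruence:
q=29, m=11, k=39, j=21
h = (29 + ⌊13×12/5⌋ + 39 + ⌊39/4⌋ + ⌊21/4⌋ - 2×21) mod 7
= (29 + 31 + 39 + 9 + 5 - 42) mod 7
= 71 mod 7 = 1
h=1 → Sunday

Sunday


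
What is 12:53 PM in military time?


12:53

Input: 12:53 PM
12 PM → 12 (noon)


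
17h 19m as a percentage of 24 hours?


0.7215 (72.15%)

Total minutes: 17×60 + 19 = 1039
Day = 24×60 = 1440 minutes
Fraction = 1039/1440 ≈ 0.7215
As a percentage: 1039/1440 × 100 ≈ 72.15%


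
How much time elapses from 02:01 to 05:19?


End time in minutes: 5×60 + 19 = 319
Start time in minutes: 2×60 + 1 = 121
Difference = 319 - 121 = 198 minutes
= 3 hours 18 minutes

3h 18m


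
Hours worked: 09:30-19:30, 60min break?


Total time = (19×60+30) - (9×60+30)
= 1170 - 570 = 600 min
Minus break: 600 - 60 = 540 min
= 9h 0m

9h 0m (540 minutes)


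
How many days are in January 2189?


Month: January (month 1)
January has 31 days

31 days


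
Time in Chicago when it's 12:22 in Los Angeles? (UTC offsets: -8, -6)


14:22

Time difference = UTC-6 - UTC-8 = +2 hours
New hour = (12 + 2) mod 24
= 14 mod 24 = 14
Minutes unchanged → 14:22


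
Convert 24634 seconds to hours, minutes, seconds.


Hours: 24634 ÷ 3600 = 6 remainder 3034
Minutes: 3034 ÷ 60 = 50 remainder 34
Seconds: 34

6h 50m 34s


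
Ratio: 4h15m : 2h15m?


17:9 (1.89)

Duration 1: 255 minutes
Duration 2: 135 minutes
Ratio = 255:135
GCD = 15
Simplified = 17:9
As a decimal: 17/9 ≈ 1.89


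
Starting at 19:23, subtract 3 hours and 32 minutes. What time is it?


Start: 1163 minutes from midnight
Subtract: 212 minutes
Remaining: 1163 - 212 = 951
Hours: 15, Minutes: 51

15:51


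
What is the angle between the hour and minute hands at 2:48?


Hour hand = 2×30 + 48×0.5 = 84.0°
Minute hand = 48×6 = 288°
Difference = |84.0 - 288| = 204.0°
Since > 180°: 360 - 204.0 = 156.0°

156.0°


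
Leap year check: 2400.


Rules: divisible by 4 AND (not by 100 OR by 400)
2400 ÷ 4 = 600 exactly → divisible by 4
2400 ÷ 100 = 24 exactly → divisible by 100
2400 ÷ 400 = 6 exactly → divisible by 400
Divisible by 400 → leap year

Yes


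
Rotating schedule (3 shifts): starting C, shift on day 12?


Shifts: A, B, C
Start: C (index 2)
Day 12: (2 + 12 - 1) mod 3
= 13 mod 3
= 1
Index 1 → shift B

Shift B


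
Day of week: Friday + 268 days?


Start: Friday (index 4)
(4 + 268) mod 7
= 272 mod 7
= 6
Index 6 → Sunday

Sunday


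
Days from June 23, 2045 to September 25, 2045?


From June 23, 2045 to September 25, 2045
Rest of June 2045: 30 - 23 = 7
Full months: July 31, August 31
Days into September 2045: 25
Total = 7 + 31 + 31 + 25 = 94 days

94 days


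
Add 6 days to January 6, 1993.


January 12, 1993

Start: January 6, 1993
Add 6 days
January 6 + 6 = January 12, 1993


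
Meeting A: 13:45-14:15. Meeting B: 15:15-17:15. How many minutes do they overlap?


Meeting A: 825-855 (in minutes from midnight)
Meeting B: 915-1035
Overlap start = max(825, 915) = 915
Overlap end = min(855, 1035) = 855
Overlap = max(0, 855 - 915) = 0 min

0 minutes


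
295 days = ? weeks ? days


Weeks: 295 ÷ 7 = 42 remainder 1

42 weeks 1 days


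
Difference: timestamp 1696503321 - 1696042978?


460343 seconds (127.9 hours / 5.33 days)

Difference = 1696503321 - 1696042978 = 460343 seconds
In hours: 460343 / 3600 ≈ 127.9
In days: 460343 / 86400 ≈ 5.33


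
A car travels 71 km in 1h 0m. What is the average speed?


Distance: 71 km
Time: 1 hours
Speed = 71 / 1 = 71.0 km/h

71.0 km/h


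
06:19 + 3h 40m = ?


09:59

Start: 379 minutes from midnight
Add: 220 minutes
Total: 599 minutes
Hours: 599 ÷ 60 = 9 remainder 59


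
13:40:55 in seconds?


Hours: 13 × 3600 = 46800
Minutes: 40 × 60 = 2400
Seconds: 55
Total = 46800 + 2400 + 55 = 49255

49255 seconds


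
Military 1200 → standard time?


Hour: 12
12 → 12 PM (noon)

12:00 PM


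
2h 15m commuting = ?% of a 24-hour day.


9.4%

Time: 135 minutes
Day: 1440 minutes
Percentage = (135/1440) × 100 ≈ 9.4%


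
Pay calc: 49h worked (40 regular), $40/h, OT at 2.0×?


Regular: 40h × $40 = $1600.00
Overtime: 49 - 40 = 9h
OT pay: 9h × $40 × 2.0 = $720.00
Total = $1600.00 + $720.00 = $2320.00

$2320.00


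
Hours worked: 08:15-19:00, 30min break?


Total time = (19×60+0) - (8×60+15)
= 1140 - 495 = 645 min
Minus break: 645 - 30 = 615 min
= 10h 15m

10h 15m (615 minutes)


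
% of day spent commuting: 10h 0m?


Time: 600 minutes
Day: 1440 minutes
Percentage = (600/1440) × 100 ≈ 41.7%

41.7%


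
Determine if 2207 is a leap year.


No

Rules: divisible by 4 AND (not by 100 OR by 400)
2207 ÷ 4 = 551 remainder 3 → not divisible by 4
Not divisible by 4 → not a leap year


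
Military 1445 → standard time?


2:45 PM

Hour: 14
14 - 12 = 2 → PM


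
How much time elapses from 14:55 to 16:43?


1h 48m

End time in minutes: 16×60 + 43 = 1003
Start time in minutes: 14×60 + 55 = 895
Difference = 1003 - 895 = 108 minutes
= 1 hours 48 minutes


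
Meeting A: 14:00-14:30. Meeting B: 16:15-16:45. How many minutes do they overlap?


Meeting A: 840-870 (in minutes from midnight)
Meeting B: 975-1005
Overlap start = max(840, 975) = 975
Overlap end = min(870, 1005) = 870
Overlap = max(0, 870 - 975) = 0 min

0 minutes


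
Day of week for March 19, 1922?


Zeller's congruence:
q=19, m=3, k=22, j=19
h = (19 + ⌊13×4/5⌋ + 22 + ⌊22/4⌋ + ⌊19/4⌋ - 2×19) mod 7
= (19 + 10 + 22 + 5 + 4 - 38) mod 7
= 22 mod 7 = 1
h=1 → Sunday

Sunday


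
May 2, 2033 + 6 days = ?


Start: May 2, 2033
Add 6 days
May 2 + 6 = May 8, 2033

May 8, 2033


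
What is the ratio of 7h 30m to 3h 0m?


5:2 (2.50)

Duration 1: 450 minutes
Duration 2: 180 minutes
Ratio = 450:180
GCD = 90
Simplified = 5:2
As a decimal: 5/2 = 2.50


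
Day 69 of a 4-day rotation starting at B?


Shift B

Shifts: A, B, C, D
Start: B (index 1)
Day 69: (1 + 69 - 1) mod 4
= 69 mod 4
= 1
Index 1 → shift B


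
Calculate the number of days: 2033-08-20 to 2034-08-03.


348 days

From August 20, 2033 to August 3, 2034
Rest of August 2033: 31 - 20 = 11
Full months: September 30, October 31, November 30, December 31, January 31, February 2034 28, March 31, April 30, May 31, June 30, July 31
Days into August 2034: 3
Total = 11 + 30 + 31 + 30 + 31 + 31 + 28 + 31 + 30 + 31 + 30 + 31 + 3 = 348 days


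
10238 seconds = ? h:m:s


Hours: 10238 ÷ 3600 = 2 remainder 3038
Minutes: 3038 ÷ 60 = 50 remainder 38
Seconds: 38

2h 50m 38s


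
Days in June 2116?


Month: June (month 6)
June has 30 days

30 days


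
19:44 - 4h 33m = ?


15:11

Start: 1184 minutes from midnight
Subtract: 273 minutes
Remaining: 1184 - 273 = 911
Hours: 15, Minutes: 11


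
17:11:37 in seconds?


61897 seconds

Hours: 17 × 3600 = 61200
Minutes: 11 × 60 = 660
Seconds: 37
Total = 61200 + 660 + 37 = 61897


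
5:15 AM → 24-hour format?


Input: 5:15 AM
AM hour stays: 5

05:15


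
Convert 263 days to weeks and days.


Weeks: 263 ÷ 7 = 37 remainder 4

37 weeks 4 days


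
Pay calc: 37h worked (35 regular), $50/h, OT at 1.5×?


$1900.00

Regular: 35h × $50 = $1750.00
Overtime: 37 - 35 = 2h
OT pay: 2h × $50 × 1.5 = $150.00
Total = $1750.00 + $150.00 = $1900.00


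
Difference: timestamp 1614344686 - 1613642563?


Difference = 1614344686 - 1613642563 = 702123 seconds
In hours: 702123 / 3600 ≈ 195.0
In days: 702123 / 86400 ≈ 8.13

702123 seconds (195.0 hours / 8.13 days)


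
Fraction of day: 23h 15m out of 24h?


Total minutes: 23×60 + 15 = 1395
Day = 24×60 = 1440 minutes
Fraction = 1395/1440 ≈ 0.9688
As a percentage: 1395/1440 × 100 ≈ 96.88%

0.9688 (96.88%)


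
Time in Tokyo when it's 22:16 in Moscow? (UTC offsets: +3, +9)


04:16 (next day)

Time difference = UTC+9 - UTC+3 = +6 hours
New hour = (22 + 6) mod 24
= 28 mod 24 = 4
Minutes unchanged → 04:16; 28 ≥ 24 → next day


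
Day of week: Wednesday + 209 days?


Start: Wednesday (index 2)
(2 + 209) mod 7
= 211 mod 7
= 1
Index 1 → Tuesday

Tuesday


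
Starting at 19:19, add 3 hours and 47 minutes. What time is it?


23:06

Start: 1159 minutes from midnight
Add: 227 minutes
Total: 1386 minutes
Hours: 1386 ÷ 60 = 23 remainder 6


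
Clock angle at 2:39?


154.5°

Hour hand = 2×30 + 39×0.5 = 79.5°
Minute hand = 39×6 = 234°
Difference = |79.5 - 234| = 154.5°


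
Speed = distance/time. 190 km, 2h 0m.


Distance: 190 km
Time: 2 hours
Speed = 190 / 2 = 95.0 km/h

95.0 km/h


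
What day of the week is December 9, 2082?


Wednesday

Zeller's congruence:
q=9, m=12, k=82, j=20
h = (9 + ⌊13×13/5⌋ + 82 + ⌊82/4⌋ + ⌊20/4⌋ - 2×20) mod 7
= (9 + 33 + 82 + 20 + 5 - 40) mod 7
= 109 mod 7 = 4
h=4 → Wednesday


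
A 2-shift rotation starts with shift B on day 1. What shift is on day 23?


Shift B

Shifts: A, B
Start: B (index 1)
Day 23: (1 + 23 - 1) mod 2
= 23 mod 2
= 1
Index 1 → shift B


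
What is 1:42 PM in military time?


13:42

Input: 1:42 PM
PM: 1 + 12 = 13


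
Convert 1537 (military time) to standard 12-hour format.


Hour: 15
15 - 12 = 3 → PM

3:37 PM


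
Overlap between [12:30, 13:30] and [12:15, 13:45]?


Meeting A: 750-810 (in minutes from midnight)
Meeting B: 735-825
Overlap start = max(750, 735) = 750
Overlap end = min(810, 825) = 810
Overlap = max(0, 810 - 750) = 60 min

60 minutes


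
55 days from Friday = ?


Start: Friday (index 4)
(4 + 55) mod 7
= 59 mod 7
= 3
Index 3 → Thursday

Thursday


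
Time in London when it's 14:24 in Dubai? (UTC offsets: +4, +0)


10:24

Time difference = UTC+0 - UTC+4 = -4 hours
New hour = (14 -4) mod 24
= 10 mod 24 = 10
Minutes unchanged → 10:24


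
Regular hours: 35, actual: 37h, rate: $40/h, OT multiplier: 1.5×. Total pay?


Regular: 35h × $40 = $1400.00
Overtime: 37 - 35 = 2h
OT pay: 2h × $40 × 1.5 = $120.00
Total = $1400.00 + $120.00 = $1520.00

$1520.00


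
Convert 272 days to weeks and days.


38 weeks 6 days

Weeks: 272 ÷ 7 = 38 remainder 6


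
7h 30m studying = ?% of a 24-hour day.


Time: 450 minutes
Day: 1440 minutes
Percentage = (450/1440) × 100 ≈ 31.3%

31.3%


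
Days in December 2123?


31 days

Month: December (month 12)
December has 31 days


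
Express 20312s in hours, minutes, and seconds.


5h 38m 32s

Hours: 20312 ÷ 3600 = 5 remainder 2312
Minutes: 2312 ÷ 60 = 38 remainder 32
Seconds: 32


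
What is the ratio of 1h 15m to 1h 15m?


1:1 (1.00)

Duration 1: 75 minutes
Duration 2: 75 minutes
Ratio = 75:75
GCD = 75
Simplified = 1:1
As a decimal: 1/1 = 1.00


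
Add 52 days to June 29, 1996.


August 20, 1996

Start: June 29, 1996
Add 52 days
June 29 → July 1: 30 - 29 + 1 = 2 days (52 - 2 = 50 left)
July 1 → August 1: 31 - 1 + 1 = 31 days (50 - 31 = 19 left)
August 1 + 19 = August 20, 1996


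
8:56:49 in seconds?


Hours: 8 × 3600 = 28800
Minutes: 56 × 60 = 3360
Seconds: 49
Total = 28800 + 3360 + 49 = 32209

32209 seconds


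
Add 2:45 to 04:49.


Start: 289 minutes from midnight
Add: 165 minutes
Total: 454 minutes
Hours: 454 ÷ 60 = 7 remainder 34

07:34


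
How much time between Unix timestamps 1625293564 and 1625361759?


Difference = 1625361759 - 1625293564 = 68195 seconds
In hours: 68195 / 3600 ≈ 18.9
In days: 68195 / 86400 ≈ 0.79

68195 seconds (18.9 hours / 0.79 days)


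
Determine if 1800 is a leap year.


Rules: divisible by 4 AND (not by 100 OR by 400)
1800 ÷ 4 = 450 exactly → divisible by 4
1800 ÷ 100 = 18 exactly → divisible by 100
1800 ÷ 400 = 4 remainder 200 → not divisible by 400
Divisible by 100 but not by 400 → not a leap year

No


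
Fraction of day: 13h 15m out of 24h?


0.5521 (55.21%)

Total minutes: 13×60 + 15 = 795
Day = 24×60 = 1440 minutes
Fraction = 795/1440 ≈ 0.5521
As a percentage: 795/1440 × 100 ≈ 55.21%


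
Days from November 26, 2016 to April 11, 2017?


From November 26, 2016 to April 11, 2017
Rest of November 2016: 30 - 26 = 4
Full months: December 31, January 31, February 2017 28, March 31
Days into April 2017: 11
Total = 4 + 31 + 31 + 28 + 31 + 11 = 136 days

136 days


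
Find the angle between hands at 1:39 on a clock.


Hour hand = 1×30 + 39×0.5 = 49.5°
Minute hand = 39×6 = 234°
Difference = |49.5 - 234| = 184.5°
Since > 180°: 360 - 184.5 = 175.5°

175.5°


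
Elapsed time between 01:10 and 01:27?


End time in minutes: 1×60 + 27 = 87
Start time in minutes: 1×60 + 10 = 70
Difference = 87 - 70 = 17 minutes
= 0 hours 17 minutes

0h 17m


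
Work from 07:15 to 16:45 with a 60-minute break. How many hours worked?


Total time = (16×60+45) - (7×60+15)
= 1005 - 435 = 570 min
Minus break: 570 - 60 = 510 min
= 8h 30m

8h 30m (510 minutes)


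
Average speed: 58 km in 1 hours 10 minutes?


Distance: 58 km
Time: 1h 10m = 70 min = 70/60 = 7/6 hours
Speed = 58 ÷ (7/6) = 58 × 6 / 7 = 348/7 ≈ 49.7 km/h

49.7 km/h


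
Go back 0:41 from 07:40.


06:59

Start: 460 minutes from midnight
Subtract: 41 minutes
Remaining: 460 - 41 = 419
Hours: 6, Minutes: 59


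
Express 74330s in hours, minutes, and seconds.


Hours: 74330 ÷ 3600 = 20 remainder 2330
Minutes: 2330 ÷ 60 = 38 remainder 50
Seconds: 50

20h 38m 50s


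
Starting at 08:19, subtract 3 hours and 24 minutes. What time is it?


Start: 499 minutes from midnight
Subtract: 204 minutes
Remaining: 499 - 204 = 295
Hours: 4, Minutes: 55

04:55


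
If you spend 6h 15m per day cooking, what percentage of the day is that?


26.0%

Time: 375 minutes
Day: 1440 minutes
Percentage = (375/1440) × 100 ≈ 26.0%


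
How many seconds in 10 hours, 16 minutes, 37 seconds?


36997 seconds

Hours: 10 × 3600 = 36000
Minutes: 16 × 60 = 960
Seconds: 37
Total = 36000 + 960 + 37 = 36997


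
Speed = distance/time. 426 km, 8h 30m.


50.1 km/h

Distance: 426 km
Time: 8h 30m = 510 min = 510/60 = 17/2 hours
Speed = 426 ÷ (17/2) = 426 × 2 / 17 = 852/17 ≈ 50.1 km/h


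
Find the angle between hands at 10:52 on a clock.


14.0°

Hour hand = 10×30 + 52×0.5 = 326.0°
Minute hand = 52×6 = 312°
Difference = |326.0 - 312| = 14.0°


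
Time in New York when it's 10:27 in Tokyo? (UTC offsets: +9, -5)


Time difference = UTC-5 - UTC+9 = -14 hours
New hour = (10 -14) mod 24
= -4 mod 24 = 20
Minutes unchanged → 20:27; -4 < 0 → previous day

20:27 (previous day)


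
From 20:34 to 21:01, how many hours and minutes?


0h 27m

End time in minutes: 21×60 + 1 = 1261
Start time in minutes: 20×60 + 34 = 1234
Difference = 1261 - 1234 = 27 minutes
= 0 hours 27 minutes


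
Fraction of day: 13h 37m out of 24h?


Total minutes: 13×60 + 37 = 817
Day = 24×60 = 1440 minutes
Fraction = 817/1440 ≈ 0.5674
As a percentage: 817/1440 × 100 ≈ 56.74%

0.5674 (56.74%)


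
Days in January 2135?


Month: January (month 1)
January has 31 days

31 days


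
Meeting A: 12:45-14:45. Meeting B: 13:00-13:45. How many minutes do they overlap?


45 minutes

Meeting A: 765-885 (in minutes from midnight)
Meeting B: 780-825
Overlap start = max(765, 780) = 780
Overlap end = min(885, 825) = 825
Overlap = max(0, 825 - 780) = 45 min


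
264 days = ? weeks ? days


Weeks: 264 ÷ 7 = 37 remainder 5

37 weeks 5 days


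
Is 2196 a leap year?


Rules: divisible by 4 AND (not by 100 OR by 400)
2196 ÷ 4 = 549 exactly → divisible by 4
2196 ÷ 100 = 21 remainder 96 → not divisible by 100
Divisible by 4 but not by 100 → leap year

Yes


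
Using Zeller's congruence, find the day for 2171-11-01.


Zeller's congruence:
q=1, m=11, k=71, j=21
h = (1 + ⌊13×12/5⌋ + 71 + ⌊71/4⌋ + ⌊21/4⌋ - 2×21) mod 7
= (1 + 31 + 71 + 17 + 5 - 42) mod 7
= 83 mod 7 = 6
h=6 → Friday

Friday


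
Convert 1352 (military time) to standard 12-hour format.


Hour: 13
13 - 12 = 1 → PM

1:52 PM


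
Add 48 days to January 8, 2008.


February 25, 2008

Start: January 8, 2008
Add 48 days
January 8 → February 1: 31 - 8 + 1 = 24 days (48 - 24 = 24 left)
February 1 + 24 = February 25, 2008


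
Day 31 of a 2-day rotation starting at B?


Shift B

Shifts: A, B
Start: B (index 1)
Day 31: (1 + 31 - 1) mod 2
= 31 mod 2
= 1
Index 1 → shift B


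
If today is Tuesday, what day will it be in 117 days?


Sunday

Start: Tuesday (index 1)
(1 + 117) mod 7
= 118 mod 7
= 6
Index 6 → Sunday


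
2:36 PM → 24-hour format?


14:36

Input: 2:36 PM
PM: 2 + 12 = 14


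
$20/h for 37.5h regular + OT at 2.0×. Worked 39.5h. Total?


$830.00

Regular: 37.5h × $20 = $750.00
Overtime: 39.5 - 37.5 = 2.0h
OT pay: 2.0h × $20 × 2.0 = $80.00
Total = $750.00 + $80.00 = $830.00
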